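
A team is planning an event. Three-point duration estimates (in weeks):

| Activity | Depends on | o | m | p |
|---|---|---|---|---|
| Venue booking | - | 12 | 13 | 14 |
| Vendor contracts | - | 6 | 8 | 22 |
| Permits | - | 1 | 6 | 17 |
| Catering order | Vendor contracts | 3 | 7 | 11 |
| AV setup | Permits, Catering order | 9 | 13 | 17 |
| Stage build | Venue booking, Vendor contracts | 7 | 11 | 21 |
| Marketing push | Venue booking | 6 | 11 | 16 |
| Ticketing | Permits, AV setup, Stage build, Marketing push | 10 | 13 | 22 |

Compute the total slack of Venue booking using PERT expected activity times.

te_Venue booking = (12 + 4·13 + 14)/6 = 78/6 = 13
te_Vendor contracts = (6 + 4·8 + 22)/6 = 60/6 = 10
te_Permits = (1 + 4·6 + 17)/6 = 42/6 = 7
te_Catering order = (3 + 4·7 + 11)/6 = 42/6 = 7
te_AV setup = (9 + 4·13 + 17)/6 = 78/6 = 13
te_Stage build = (7 + 4·11 + 21)/6 = 72/6 = 12
te_Marketing push = (6 + 4·11 + 16)/6 = 66/6 = 11
te_Ticketing = (10 + 4·13 + 22)/6 = 84/6 = 14

Forward pass:
ES_Venue booking = 0; EF_Venue booking = 13
ES_Vendor contracts = 0; EF_Vendor contracts = 10
ES_Permits = 0; EF_Permits = 7
ES_Catering order = 10; EF_Catering order = 10+7 = 17
ES_AV setup = max(EF_Permits=7, EF_Catering order=17) = 17; EF_AV setup = 17+13 = 30
ES_Stage build = max(EF_Venue booking=13, EF_Vendor contracts=10) = 13; EF_Stage build = 13+12 = 25
ES_Marketing push = 13; EF_Marketing push = 13+11 = 24
ES_Ticketing = max(EF_Permits=7, EF_AV setup=30, EF_Stage build=25, EF_Marketing push=24) = 30; EF_Ticketing = 30+14 = 44
Expected project duration μ = 44 weeks. Critical path: Vendor contracts → Catering order → AV setup → Ticketing.

Backward pass:
LF_Ticketing = 44; LS_Ticketing = 44−14 = 30
LF_Marketing push = LS_Ticketing = 30; LS_Marketing push = 30−11 = 19
LF_Stage build = LS_Ticketing = 30; LS_Stage build = 30−12 = 18
LF_AV setup = LS_Ticketing = 30; LS_AV setup = 30−13 = 17
LF_Catering order = LS_AV setup = 17; LS_Catering order = 17−7 = 10
LF_Permits = min(LS_AV setup=17, LS_Ticketing=30) = 17; LS_Permits = 17−7 = 10
LF_Vendor contracts = min(LS_Catering order=10, LS_Stage build=18) = 10; LS_Vendor contracts = 10−10 = 0
LF_Venue booking = min(LS_Stage build=18, LS_Marketing push=19) = 18; LS_Venue booking = 18−13 = 5
Slack_Venue booking = LS_Venue booking − ES_Venue booking = 5 − 0 = 5

5 weeks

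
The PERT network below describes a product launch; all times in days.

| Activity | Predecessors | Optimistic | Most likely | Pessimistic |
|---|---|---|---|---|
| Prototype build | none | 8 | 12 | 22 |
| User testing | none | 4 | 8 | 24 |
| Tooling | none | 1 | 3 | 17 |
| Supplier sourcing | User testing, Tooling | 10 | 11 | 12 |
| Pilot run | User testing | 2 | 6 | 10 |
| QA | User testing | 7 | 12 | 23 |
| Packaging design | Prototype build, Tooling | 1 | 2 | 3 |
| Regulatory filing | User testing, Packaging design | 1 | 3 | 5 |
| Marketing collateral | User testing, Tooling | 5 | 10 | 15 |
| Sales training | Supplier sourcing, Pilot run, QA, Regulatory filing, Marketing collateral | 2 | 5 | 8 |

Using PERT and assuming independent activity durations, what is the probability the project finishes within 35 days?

te_Prototype build = (8 + 4·12 + 22)/6 = 78/6 = 13; σ²_Prototype build = ((22−8)/6)² = 5.444
te_User testing = (4 + 4·8 + 24)/6 = 60/6 = 10; σ²_User testing = ((24−4)/6)² = 11.111
te_Tooling = (1 + 4·3 + 17)/6 = 30/6 = 5; σ²_Tooling = ((17−1)/6)² = 7.111
te_Supplier sourcing = (10 + 4·11 + 12)/6 = 66/6 = 11; σ²_Supplier sourcing = ((12−10)/6)² = 0.111
te_Pilot run = (2 + 4·6 + 10)/6 = 36/6 = 6; σ²_Pilot run = ((10−2)/6)² = 1.778
te_QA = (7 + 4·12 + 23)/6 = 78/6 = 13; σ²_QA = ((23−7)/6)² = 7.111
te_Packaging design = (1 + 4·2 + 3)/6 = 12/6 = 2; σ²_Packaging design = ((3−1)/6)² = 0.111
te_Regulatory filing = (1 + 4·3 + 5)/6 = 18/6 = 3; σ²_Regulatory filing = ((5−1)/6)² = 0.444
te_Marketing collateral = (5 + 4·10 + 15)/6 = 60/6 = 10; σ²_Marketing collateral = ((15−5)/6)² = 2.778
te_Sales training = (2 + 4·5 + 8)/6 = 30/6 = 5; σ²_Sales training = ((8−2)/6)² = 1.000

Forward pass:
ES_Prototype build = 0; EF_Prototype build = 13
ES_User testing = 0; EF_User testing = 10
ES_Tooling = 0; EF_Tooling = 5
ES_Supplier sourcing = max(EF_User testing=10, EF_Tooling=5) = 10; EF_Supplier sourcing = 10+11 = 21
ES_Pilot run = 10; EF_Pilot run = 10+6 = 16
ES_QA = 10; EF_QA = 10+13 = 23
ES_Packaging design = max(EF_Prototype build=13, EF_Tooling=5) = 13; EF_Packaging design = 13+2 = 15
ES_Regulatory filing = max(EF_User testing=10, EF_Packaging design=15) = 15; EF_Regulatory filing = 15+3 = 18
ES_Marketing collateral = max(EF_User testing=10, EF_Tooling=5) = 10; EF_Marketing collateral = 10+10 = 20
ES_Sales training = max(EF_Supplier sourcing=21, EF_Pilot run=16, EF_QA=23, EF_Regulatory filing=18, EF_Marketing collateral=20) = 23; EF_Sales training = 23+5 = 28
Expected project duration μ = 28 days. Critical path: User testing → QA → Sales training.

Variance along critical path = 11.111 + 7.111 + 1.000 = 19.222; σ = √19.222 = 4.384 days.
Z = (35 − 28) / 4.384 = 1.597
P(T ≤ 35) = Φ(1.597) ≈ 0.945

0.945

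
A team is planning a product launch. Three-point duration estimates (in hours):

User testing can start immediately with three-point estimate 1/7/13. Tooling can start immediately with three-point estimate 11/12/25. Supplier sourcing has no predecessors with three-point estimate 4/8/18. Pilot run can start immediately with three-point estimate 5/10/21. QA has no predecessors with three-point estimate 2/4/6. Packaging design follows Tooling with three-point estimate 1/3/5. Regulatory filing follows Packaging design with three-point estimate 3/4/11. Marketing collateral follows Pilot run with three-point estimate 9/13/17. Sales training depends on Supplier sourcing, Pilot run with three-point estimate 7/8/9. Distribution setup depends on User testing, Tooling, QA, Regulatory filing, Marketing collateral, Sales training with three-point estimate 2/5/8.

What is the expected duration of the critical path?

29 hours

te_User testing = (1 + 4·7 + 13)/6 = 42/6 = 7
te_Tooling = (11 + 4·12 + 25)/6 = 84/6 = 14
te_Supplier sourcing = (4 + 4·8 + 18)/6 = 54/6 = 9
te_Pilot run = (5 + 4·10 + 21)/6 = 66/6 = 11
te_QA = (2 + 4·4 + 6)/6 = 24/6 = 4
te_Packaging design = (1 + 4·3 + 5)/6 = 18/6 = 3
te_Regulatory filing = (3 + 4·4 + 11)/6 = 30/6 = 5
te_Marketing collateral = (9 + 4·13 + 17)/6 = 78/6 = 13
te_Sales training = (7 + 4·8 + 9)/6 = 48/6 = 8
te_Distribution setup = (2 + 4·5 + 8)/6 = 30/6 = 5

Forward pass:
ES_User testing = 0; EF_User testing = 7
ES_Tooling = 0; EF_Tooling = 14
ES_Supplier sourcing = 0; EF_Supplier sourcing = 9
ES_Pilot run = 0; EF_Pilot run = 11
ES_QA = 0; EF_QA = 4
ES_Packaging design = 14; EF_Packaging design = 14+3 = 17
ES_Regulatory filing = 17; EF_Regulatory filing = 17+5 = 22
ES_Marketing collateral = 11; EF_Marketing collateral = 11+13 = 24
ES_Sales training = max(EF_Supplier sourcing=9, EF_Pilot run=11) = 11; EF_Sales training = 11+8 = 19
ES_Distribution setup = max(EF_User testing=7, EF_Tooling=14, EF_QA=4, EF_Regulatory filing=22, EF_Marketing collateral=24, EF_Sales training=19) = 24; EF_Distribution setup = 24+5 = 29
Expected project duration μ = 29 hours. Critical path: Pilot run → Marketing collateral → Distribution setup.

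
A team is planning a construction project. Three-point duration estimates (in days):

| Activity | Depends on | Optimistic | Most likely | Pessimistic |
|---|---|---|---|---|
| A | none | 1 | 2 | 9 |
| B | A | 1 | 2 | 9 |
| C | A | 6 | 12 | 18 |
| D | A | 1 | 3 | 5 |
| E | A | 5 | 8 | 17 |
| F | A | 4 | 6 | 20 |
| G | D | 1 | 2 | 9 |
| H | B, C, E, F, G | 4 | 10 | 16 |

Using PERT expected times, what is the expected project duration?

25 days

te_A = (1 + 4·2 + 9)/6 = 18/6 = 3
te_B = (1 + 4·2 + 9)/6 = 18/6 = 3
te_C = (6 + 4·12 + 18)/6 = 72/6 = 12
te_D = (1 + 4·3 + 5)/6 = 18/6 = 3
te_E = (5 + 4·8 + 17)/6 = 54/6 = 9
te_F = (4 + 4·6 + 20)/6 = 48/6 = 8
te_G = (1 + 4·2 + 9)/6 = 18/6 = 3
te_H = (4 + 4·10 + 16)/6 = 60/6 = 10

Forward pass:
ES_A = 0; EF_A = 3
ES_B = 3; EF_B = 3+3 = 6
ES_C = 3; EF_C = 3+12 = 15
ES_D = 3; EF_D = 3+3 = 6
ES_E = 3; EF_E = 3+9 = 12
ES_F = 3; EF_F = 3+8 = 11
ES_G = 6; EF_G = 6+3 = 9
ES_H = max(EF_B=6, EF_C=15, EF_E=12, EF_F=11, EF_G=9) = 15; EF_H = 15+10 = 25
Expected project duration μ = 25 days. Critical path: A → C → H.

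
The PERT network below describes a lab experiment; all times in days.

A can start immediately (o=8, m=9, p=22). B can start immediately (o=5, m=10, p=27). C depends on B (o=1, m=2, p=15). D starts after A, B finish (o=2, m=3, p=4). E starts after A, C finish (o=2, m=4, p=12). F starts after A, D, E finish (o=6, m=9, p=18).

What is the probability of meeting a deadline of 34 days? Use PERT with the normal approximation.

te_A = (8 + 4·9 + 22)/6 = 66/6 = 11; σ²_A = ((22−8)/6)² = 5.444
te_B = (5 + 4·10 + 27)/6 = 72/6 = 12; σ²_B = ((27−5)/6)² = 13.444
te_C = (1 + 4·2 + 15)/6 = 24/6 = 4; σ²_C = ((15−1)/6)² = 5.444
te_D = (2 + 4·3 + 4)/6 = 18/6 = 3; σ²_D = ((4−2)/6)² = 0.111
te_E = (2 + 4·4 + 12)/6 = 30/6 = 5; σ²_E = ((12−2)/6)² = 2.778
te_F = (6 + 4·9 + 18)/6 = 60/6 = 10; σ²_F = ((18−6)/6)² = 4.000

Forward pass:
ES_A = 0; EF_A = 11
ES_B = 0; EF_B = 12
ES_C = 12; EF_C = 12+4 = 16
ES_D = max(EF_A=11, EF_B=12) = 12; EF_D = 12+3 = 15
ES_E = max(EF_A=11, EF_C=16) = 16; EF_E = 16+5 = 21
ES_F = max(EF_A=11, EF_D=15, EF_E=21) = 21; EF_F = 21+10 = 31
Expected project duration μ = 31 days. Critical path: B → C → E → F.

Variance along critical path = 13.444 + 5.444 + 2.778 + 4.000 = 25.667; σ = √25.667 = 5.066 days.
Z = (34 − 31) / 5.066 = 0.592
P(T ≤ 34) = Φ(0.592) ≈ 0.723

0.723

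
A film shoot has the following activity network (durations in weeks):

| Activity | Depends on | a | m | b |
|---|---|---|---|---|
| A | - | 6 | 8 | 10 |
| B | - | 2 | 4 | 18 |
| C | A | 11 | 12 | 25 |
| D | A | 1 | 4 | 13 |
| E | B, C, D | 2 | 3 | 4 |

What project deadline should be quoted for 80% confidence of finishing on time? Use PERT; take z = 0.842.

27.1 weeks

te_A = (6 + 4·8 + 10)/6 = 48/6 = 8; σ²_A = ((10−6)/6)² = 0.444
te_B = (2 + 4·4 + 18)/6 = 36/6 = 6; σ²_B = ((18−2)/6)² = 7.111
te_C = (11 + 4·12 + 25)/6 = 84/6 = 14; σ²_C = ((25−11)/6)² = 5.444
te_D = (1 + 4·4 + 13)/6 = 30/6 = 5; σ²_D = ((13−1)/6)² = 4.000
te_E = (2 + 4·3 + 4)/6 = 18/6 = 3; σ²_E = ((4−2)/6)² = 0.111

Forward pass:
ES_A = 0; EF_A = 8
ES_B = 0; EF_B = 6
ES_C = 8; EF_C = 8+14 = 22
ES_D = 8; EF_D = 8+5 = 13
ES_E = max(EF_B=6, EF_C=22, EF_D=13) = 22; EF_E = 22+3 = 25
Expected project duration μ = 25 weeks. Critical path: A → C → E.

Variance along critical path = 0.444 + 5.444 + 0.111 = 6.000; σ = 2.449 weeks.
D = μ + z·σ = 25 + 0.842·2.449 = 27.1 weeks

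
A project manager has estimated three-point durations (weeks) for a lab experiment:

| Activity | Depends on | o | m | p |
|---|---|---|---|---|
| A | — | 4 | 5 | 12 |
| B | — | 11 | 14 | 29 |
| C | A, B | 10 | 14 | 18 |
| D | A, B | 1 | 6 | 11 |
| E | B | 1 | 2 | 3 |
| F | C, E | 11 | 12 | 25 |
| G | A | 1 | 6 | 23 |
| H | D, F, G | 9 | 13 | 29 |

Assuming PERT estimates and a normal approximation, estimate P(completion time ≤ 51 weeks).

0.063

te_A = (4 + 4·5 + 12)/6 = 36/6 = 6; σ²_A = ((12−4)/6)² = 1.778
te_B = (11 + 4·14 + 29)/6 = 96/6 = 16; σ²_B = ((29−11)/6)² = 9.000
te_C = (10 + 4·14 + 18)/6 = 84/6 = 14; σ²_C = ((18−10)/6)² = 1.778
te_D = (1 + 4·6 + 11)/6 = 36/6 = 6; σ²_D = ((11−1)/6)² = 2.778
te_E = (1 + 4·2 + 3)/6 = 12/6 = 2; σ²_E = ((3−1)/6)² = 0.111
te_F = (11 + 4·12 + 25)/6 = 84/6 = 14; σ²_F = ((25−11)/6)² = 5.444
te_G = (1 + 4·6 + 23)/6 = 48/6 = 8; σ²_G = ((23−1)/6)² = 13.444
te_H = (9 + 4·13 + 29)/6 = 90/6 = 15; σ²_H = ((29−9)/6)² = 11.111

Forward pass:
ES_A = 0; EF_A = 6
ES_B = 0; EF_B = 16
ES_C = max(EF_A=6, EF_B=16) = 16; EF_C = 16+14 = 30
ES_D = max(EF_A=6, EF_B=16) = 16; EF_D = 16+6 = 22
ES_E = 16; EF_E = 16+2 = 18
ES_F = max(EF_C=30, EF_E=18) = 30; EF_F = 30+14 = 44
ES_G = 6; EF_G = 6+8 = 14
ES_H = max(EF_D=22, EF_F=44, EF_G=14) = 44; EF_H = 44+15 = 59
Expected project duration μ = 59 weeks. Critical path: B → C → F → H.

Variance along critical path = 9.000 + 1.778 + 5.444 + 11.111 = 27.333; σ = √27.333 = 5.228 weeks.
Z = (51 − 59) / 5.228 = -1.530
P(T ≤ 51) = Φ(-1.530) ≈ 0.063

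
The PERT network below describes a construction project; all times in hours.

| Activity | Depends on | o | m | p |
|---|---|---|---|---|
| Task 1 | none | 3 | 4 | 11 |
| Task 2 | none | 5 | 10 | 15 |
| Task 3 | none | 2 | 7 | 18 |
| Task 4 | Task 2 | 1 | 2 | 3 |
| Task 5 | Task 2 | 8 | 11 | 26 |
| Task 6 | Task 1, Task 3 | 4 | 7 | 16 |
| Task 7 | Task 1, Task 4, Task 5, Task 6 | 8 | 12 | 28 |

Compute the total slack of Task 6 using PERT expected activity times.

7 hours

te_Task 1 = (3 + 4·4 + 11)/6 = 30/6 = 5
te_Task 2 = (5 + 4·10 + 15)/6 = 60/6 = 10
te_Task 3 = (2 + 4·7 + 18)/6 = 48/6 = 8
te_Task 4 = (1 + 4·2 + 3)/6 = 12/6 = 2
te_Task 5 = (8 + 4·11 + 26)/6 = 78/6 = 13
te_Task 6 = (4 + 4·7 + 16)/6 = 48/6 = 8
te_Task 7 = (8 + 4·12 + 28)/6 = 84/6 = 14

Forward pass:
ES_Task 1 = 0; EF_Task 1 = 5
ES_Task 2 = 0; EF_Task 2 = 10
ES_Task 3 = 0; EF_Task 3 = 8
ES_Task 4 = 10; EF_Task 4 = 10+2 = 12
ES_Task 5 = 10; EF_Task 5 = 10+13 = 23
ES_Task 6 = max(EF_Task 1=5, EF_Task 3=8) = 8; EF_Task 6 = 8+8 = 16
ES_Task 7 = max(EF_Task 1=5, EF_Task 4=12, EF_Task 5=23, EF_Task 6=16) = 23; EF_Task 7 = 23+14 = 37
Expected project duration μ = 37 hours. Critical path: Task 2 → Task 5 → Task 7.

Backward pass:
LF_Task 7 = 37; LS_Task 7 = 37−14 = 23
LF_Task 6 = LS_Task 7 = 23; LS_Task 6 = 23−8 = 15
LF_Task 5 = LS_Task 7 = 23; LS_Task 5 = 23−13 = 10
LF_Task 4 = LS_Task 7 = 23; LS_Task 4 = 23−2 = 21
LF_Task 3 = LS_Task 6 = 15; LS_Task 3 = 15−8 = 7
LF_Task 2 = min(LS_Task 4=21, LS_Task 5=10) = 10; LS_Task 2 = 10−10 = 0
LF_Task 1 = min(LS_Task 6=15, LS_Task 7=23) = 15; LS_Task 1 = 15−5 = 10
Slack_Task 6 = LS_Task 6 − ES_Task 6 = 15 − 8 = 7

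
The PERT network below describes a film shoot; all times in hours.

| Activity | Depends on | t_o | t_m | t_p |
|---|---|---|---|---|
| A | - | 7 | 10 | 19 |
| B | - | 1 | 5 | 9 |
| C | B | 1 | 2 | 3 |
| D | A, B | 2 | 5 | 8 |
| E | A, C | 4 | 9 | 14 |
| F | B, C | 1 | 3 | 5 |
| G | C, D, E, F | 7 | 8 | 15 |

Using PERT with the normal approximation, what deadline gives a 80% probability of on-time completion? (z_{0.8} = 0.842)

te_A = (7 + 4·10 + 19)/6 = 66/6 = 11; σ²_A = ((19−7)/6)² = 4.000
te_B = (1 + 4·5 + 9)/6 = 30/6 = 5; σ²_B = ((9−1)/6)² = 1.778
te_C = (1 + 4·2 + 3)/6 = 12/6 = 2; σ²_C = ((3−1)/6)² = 0.111
te_D = (2 + 4·5 + 8)/6 = 30/6 = 5; σ²_D = ((8−2)/6)² = 1.000
te_E = (4 + 4·9 + 14)/6 = 54/6 = 9; σ²_E = ((14−4)/6)² = 2.778
te_F = (1 + 4·3 + 5)/6 = 18/6 = 3; σ²_F = ((5−1)/6)² = 0.444
te_G = (7 + 4·8 + 15)/6 = 54/6 = 9; σ²_G = ((15−7)/6)² = 1.778

Forward pass:
ES_A = 0; EF_A = 11
ES_B = 0; EF_B = 5
ES_C = 5; EF_C = 5+2 = 7
ES_D = max(EF_A=11, EF_B=5) = 11; EF_D = 11+5 = 16
ES_E = max(EF_A=11, EF_C=7) = 11; EF_E = 11+9 = 20
ES_F = max(EF_B=5, EF_C=7) = 7; EF_F = 7+3 = 10
ES_G = max(EF_C=7, EF_D=16, EF_E=20, EF_F=10) = 20; EF_G = 20+9 = 29
Expected project duration μ = 29 hours. Critical path: A → E → G.

Variance along critical path = 4.000 + 2.778 + 1.778 = 8.556; σ = 2.925 hours.
D = μ + z·σ = 29 + 0.842·2.925 = 31.5 hours

31.5 hours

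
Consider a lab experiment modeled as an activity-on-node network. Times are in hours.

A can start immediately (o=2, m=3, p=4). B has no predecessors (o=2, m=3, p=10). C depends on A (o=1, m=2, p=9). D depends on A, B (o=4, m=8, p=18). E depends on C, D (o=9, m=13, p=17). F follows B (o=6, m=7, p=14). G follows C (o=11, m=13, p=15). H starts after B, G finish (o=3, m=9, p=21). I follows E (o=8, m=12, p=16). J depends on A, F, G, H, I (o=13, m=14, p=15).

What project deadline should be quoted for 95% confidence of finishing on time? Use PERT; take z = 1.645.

te_A = (2 + 4·3 + 4)/6 = 18/6 = 3; σ²_A = ((4−2)/6)² = 0.111
te_B = (2 + 4·3 + 10)/6 = 24/6 = 4; σ²_B = ((10−2)/6)² = 1.778
te_C = (1 + 4·2 + 9)/6 = 18/6 = 3; σ²_C = ((9−1)/6)² = 1.778
te_D = (4 + 4·8 + 18)/6 = 54/6 = 9; σ²_D = ((18−4)/6)² = 5.444
te_E = (9 + 4·13 + 17)/6 = 78/6 = 13; σ²_E = ((17−9)/6)² = 1.778
te_F = (6 + 4·7 + 14)/6 = 48/6 = 8; σ²_F = ((14−6)/6)² = 1.778
te_G = (11 + 4·13 + 15)/6 = 78/6 = 13; σ²_G = ((15−11)/6)² = 0.444
te_H = (3 + 4·9 + 21)/6 = 60/6 = 10; σ²_H = ((21−3)/6)² = 9.000
te_I = (8 + 4·12 + 16)/6 = 72/6 = 12; σ²_I = ((16−8)/6)² = 1.778
te_J = (13 + 4·14 + 15)/6 = 84/6 = 14; σ²_J = ((15−13)/6)² = 0.111

Forward pass:
ES_A = 0; EF_A = 3
ES_B = 0; EF_B = 4
ES_C = 3; EF_C = 3+3 = 6
ES_D = max(EF_A=3, EF_B=4) = 4; EF_D = 4+9 = 13
ES_E = max(EF_C=6, EF_D=13) = 13; EF_E = 13+13 = 26
ES_F = 4; EF_F = 4+8 = 12
ES_G = 6; EF_G = 6+13 = 19
ES_H = max(EF_B=4, EF_G=19) = 19; EF_H = 19+10 = 29
ES_I = 26; EF_I = 26+12 = 38
ES_J = max(EF_A=3, EF_F=12, EF_G=19, EF_H=29, EF_I=38) = 38; EF_J = 38+14 = 52
Expected project duration μ = 52 hours. Critical path: B → D → E → I → J.

Variance along critical path = 1.778 + 5.444 + 1.778 + 1.778 + 0.111 = 10.889; σ = 3.300 hours.
D = μ + z·σ = 52 + 1.645·3.300 = 57.4 hours

57.4 hours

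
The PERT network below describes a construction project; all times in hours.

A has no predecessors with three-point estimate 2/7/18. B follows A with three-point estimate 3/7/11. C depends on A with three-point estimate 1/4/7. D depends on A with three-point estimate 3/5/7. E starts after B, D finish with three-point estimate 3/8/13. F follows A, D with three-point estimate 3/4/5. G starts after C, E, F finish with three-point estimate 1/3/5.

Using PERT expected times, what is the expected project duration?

te_A = (2 + 4·7 + 18)/6 = 48/6 = 8
te_B = (3 + 4·7 + 11)/6 = 42/6 = 7
te_C = (1 + 4·4 + 7)/6 = 24/6 = 4
te_D = (3 + 4·5 + 7)/6 = 30/6 = 5
te_E = (3 + 4·8 + 13)/6 = 48/6 = 8
te_F = (3 + 4·4 + 5)/6 = 24/6 = 4
te_G = (1 + 4·3 + 5)/6 = 18/6 = 3

Forward pass:
ES_A = 0; EF_A = 8
ES_B = 8; EF_B = 8+7 = 15
ES_C = 8; EF_C = 8+4 = 12
ES_D = 8; EF_D = 8+5 = 13
ES_E = max(EF_B=15, EF_D=13) = 15; EF_E = 15+8 = 23
ES_F = max(EF_A=8, EF_D=13) = 13; EF_F = 13+4 = 17
ES_G = max(EF_C=12, EF_E=23, EF_F=17) = 23; EF_G = 23+3 = 26
Expected project duration μ = 26 hours. Critical path: A → B → E → G.

26 hours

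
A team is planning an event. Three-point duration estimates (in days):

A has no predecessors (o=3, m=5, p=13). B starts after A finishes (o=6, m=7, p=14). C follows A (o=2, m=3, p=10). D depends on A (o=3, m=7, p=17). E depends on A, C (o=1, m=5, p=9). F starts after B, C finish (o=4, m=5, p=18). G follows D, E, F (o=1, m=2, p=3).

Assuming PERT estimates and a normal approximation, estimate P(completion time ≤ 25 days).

0.735

te_A = (3 + 4·5 + 13)/6 = 36/6 = 6; σ²_A = ((13−3)/6)² = 2.778
te_B = (6 + 4·7 + 14)/6 = 48/6 = 8; σ²_B = ((14−6)/6)² = 1.778
te_C = (2 + 4·3 + 10)/6 = 24/6 = 4; σ²_C = ((10−2)/6)² = 1.778
te_D = (3 + 4·7 + 17)/6 = 48/6 = 8; σ²_D = ((17−3)/6)² = 5.444
te_E = (1 + 4·5 + 9)/6 = 30/6 = 5; σ²_E = ((9−1)/6)² = 1.778
te_F = (4 + 4·5 + 18)/6 = 42/6 = 7; σ²_F = ((18−4)/6)² = 5.444
te_G = (1 + 4·2 + 3)/6 = 12/6 = 2; σ²_G = ((3−1)/6)² = 0.111

Forward pass:
ES_A = 0; EF_A = 6
ES_B = 6; EF_B = 6+8 = 14
ES_C = 6; EF_C = 6+4 = 10
ES_D = 6; EF_D = 6+8 = 14
ES_E = max(EF_A=6, EF_C=10) = 10; EF_E = 10+5 = 15
ES_F = max(EF_B=14, EF_C=10) = 14; EF_F = 14+7 = 21
ES_G = max(EF_D=14, EF_E=15, EF_F=21) = 21; EF_G = 21+2 = 23
Expected project duration μ = 23 days. Critical path: A → B → F → G.

Variance along critical path = 2.778 + 1.778 + 5.444 + 0.111 = 10.111; σ = √10.111 = 3.180 days.
Z = (25 − 23) / 3.180 = 0.629
P(T ≤ 25) = Φ(0.629) ≈ 0.735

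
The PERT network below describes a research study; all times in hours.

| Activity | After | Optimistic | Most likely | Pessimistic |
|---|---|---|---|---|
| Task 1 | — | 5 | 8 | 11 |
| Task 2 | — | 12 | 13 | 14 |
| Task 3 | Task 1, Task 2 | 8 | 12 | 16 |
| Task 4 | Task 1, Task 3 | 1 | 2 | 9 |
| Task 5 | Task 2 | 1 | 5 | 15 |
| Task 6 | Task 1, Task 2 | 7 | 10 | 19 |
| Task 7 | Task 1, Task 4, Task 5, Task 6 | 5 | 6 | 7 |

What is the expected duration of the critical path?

34 hours

te_Task 1 = (5 + 4·8 + 11)/6 = 48/6 = 8
te_Task 2 = (12 + 4·13 + 14)/6 = 78/6 = 13
te_Task 3 = (8 + 4·12 + 16)/6 = 72/6 = 12
te_Task 4 = (1 + 4·2 + 9)/6 = 18/6 = 3
te_Task 5 = (1 + 4·5 + 15)/6 = 36/6 = 6
te_Task 6 = (7 + 4·10 + 19)/6 = 66/6 = 11
te_Task 7 = (5 + 4·6 + 7)/6 = 36/6 = 6

Forward pass:
ES_Task 1 = 0; EF_Task 1 = 8
ES_Task 2 = 0; EF_Task 2 = 13
ES_Task 3 = max(EF_Task 1=8, EF_Task 2=13) = 13; EF_Task 3 = 13+12 = 25
ES_Task 4 = max(EF_Task 1=8, EF_Task 3=25) = 25; EF_Task 4 = 25+3 = 28
ES_Task 5 = 13; EF_Task 5 = 13+6 = 19
ES_Task 6 = max(EF_Task 1=8, EF_Task 2=13) = 13; EF_Task 6 = 13+11 = 24
ES_Task 7 = max(EF_Task 1=8, EF_Task 4=28, EF_Task 5=19, EF_Task 6=24) = 28; EF_Task 7 = 28+6 = 34
Expected project duration μ = 34 hours. Critical path: Task 2 → Task 3 → Task 4 → Task 7.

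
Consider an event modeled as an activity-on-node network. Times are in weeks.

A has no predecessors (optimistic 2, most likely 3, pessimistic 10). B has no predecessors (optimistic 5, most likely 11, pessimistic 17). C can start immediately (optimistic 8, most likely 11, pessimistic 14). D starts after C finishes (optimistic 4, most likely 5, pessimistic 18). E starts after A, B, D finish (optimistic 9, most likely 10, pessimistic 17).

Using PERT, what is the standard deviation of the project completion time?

2.87 weeks

te_A = (2 + 4·3 + 10)/6 = 24/6 = 4; σ²_A = ((10−2)/6)² = 1.778
te_B = (5 + 4·11 + 17)/6 = 66/6 = 11; σ²_B = ((17−5)/6)² = 4.000
te_C = (8 + 4·11 + 14)/6 = 66/6 = 11; σ²_C = ((14−8)/6)² = 1.000
te_D = (4 + 4·5 + 18)/6 = 42/6 = 7; σ²_D = ((18−4)/6)² = 5.444
te_E = (9 + 4·10 + 17)/6 = 66/6 = 11; σ²_E = ((17−9)/6)² = 1.778

Forward pass:
ES_A = 0; EF_A = 4
ES_B = 0; EF_B = 11
ES_C = 0; EF_C = 11
ES_D = 11; EF_D = 11+7 = 18
ES_E = max(EF_A=4, EF_B=11, EF_D=18) = 18; EF_E = 18+11 = 29
Expected project duration μ = 29 weeks. Critical path: C → D → E.

Variance along critical path = 1.000 + 5.444 + 1.778 = 8.222
σ = √8.222 = 2.867 weeks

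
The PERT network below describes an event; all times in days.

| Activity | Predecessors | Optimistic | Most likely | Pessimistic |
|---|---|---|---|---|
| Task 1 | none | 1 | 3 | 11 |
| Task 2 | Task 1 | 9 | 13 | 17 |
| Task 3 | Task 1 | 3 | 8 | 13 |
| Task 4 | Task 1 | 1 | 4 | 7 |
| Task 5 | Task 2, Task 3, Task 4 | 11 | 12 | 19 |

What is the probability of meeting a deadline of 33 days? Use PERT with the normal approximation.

te_Task 1 = (1 + 4·3 + 11)/6 = 24/6 = 4; σ²_Task 1 = ((11−1)/6)² = 2.778
te_Task 2 = (9 + 4·13 + 17)/6 = 78/6 = 13; σ²_Task 2 = ((17−9)/6)² = 1.778
te_Task 3 = (3 + 4·8 + 13)/6 = 48/6 = 8; σ²_Task 3 = ((13−3)/6)² = 2.778
te_Task 4 = (1 + 4·4 + 7)/6 = 24/6 = 4; σ²_Task 4 = ((7−1)/6)² = 1.000
te_Task 5 = (11 + 4·12 + 19)/6 = 78/6 = 13; σ²_Task 5 = ((19−11)/6)² = 1.778

Forward pass:
ES_Task 1 = 0; EF_Task 1 = 4
ES_Task 2 = 4; EF_Task 2 = 4+13 = 17
ES_Task 3 = 4; EF_Task 3 = 4+8 = 12
ES_Task 4 = 4; EF_Task 4 = 4+4 = 8
ES_Task 5 = max(EF_Task 2=17, EF_Task 3=12, EF_Task 4=8) = 17; EF_Task 5 = 17+13 = 30
Expected project duration μ = 30 days. Critical path: Task 1 → Task 2 → Task 5.

Variance along critical path = 2.778 + 1.778 + 1.778 = 6.333; σ = √6.333 = 2.517 days.
Z = (33 − 30) / 2.517 = 1.192
P(T ≤ 33) = Φ(1.192) ≈ 0.883

0.883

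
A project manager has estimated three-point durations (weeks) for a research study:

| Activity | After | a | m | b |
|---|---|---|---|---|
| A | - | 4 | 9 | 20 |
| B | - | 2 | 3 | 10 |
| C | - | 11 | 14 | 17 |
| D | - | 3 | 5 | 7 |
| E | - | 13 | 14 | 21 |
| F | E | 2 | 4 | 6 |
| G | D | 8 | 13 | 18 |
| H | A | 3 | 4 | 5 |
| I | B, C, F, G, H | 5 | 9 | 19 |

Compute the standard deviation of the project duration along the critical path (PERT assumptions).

2.77 weeks

te_A = (4 + 4·9 + 20)/6 = 60/6 = 10; σ²_A = ((20−4)/6)² = 7.111
te_B = (2 + 4·3 + 10)/6 = 24/6 = 4; σ²_B = ((10−2)/6)² = 1.778
te_C = (11 + 4·14 + 17)/6 = 84/6 = 14; σ²_C = ((17−11)/6)² = 1.000
te_D = (3 + 4·5 + 7)/6 = 30/6 = 5; σ²_D = ((7−3)/6)² = 0.444
te_E = (13 + 4·14 + 21)/6 = 90/6 = 15; σ²_E = ((21−13)/6)² = 1.778
te_F = (2 + 4·4 + 6)/6 = 24/6 = 4; σ²_F = ((6−2)/6)² = 0.444
te_G = (8 + 4·13 + 18)/6 = 78/6 = 13; σ²_G = ((18−8)/6)² = 2.778
te_H = (3 + 4·4 + 5)/6 = 24/6 = 4; σ²_H = ((5−3)/6)² = 0.111
te_I = (5 + 4·9 + 19)/6 = 60/6 = 10; σ²_I = ((19−5)/6)² = 5.444

Forward pass:
ES_A = 0; EF_A = 10
ES_B = 0; EF_B = 4
ES_C = 0; EF_C = 14
ES_D = 0; EF_D = 5
ES_E = 0; EF_E = 15
ES_F = 15; EF_F = 15+4 = 19
ES_G = 5; EF_G = 5+13 = 18
ES_H = 10; EF_H = 10+4 = 14
ES_I = max(EF_B=4, EF_C=14, EF_F=19, EF_G=18, EF_H=14) = 19; EF_I = 19+10 = 29
Expected project duration μ = 29 weeks. Critical path: E → F → I.

Variance along critical path = 1.778 + 0.444 + 5.444 = 7.667
σ = √7.667 = 2.769 weeks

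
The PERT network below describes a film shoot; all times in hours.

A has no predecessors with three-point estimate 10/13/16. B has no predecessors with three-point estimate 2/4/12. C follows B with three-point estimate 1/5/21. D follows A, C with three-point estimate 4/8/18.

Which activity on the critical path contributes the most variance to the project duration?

te_A = (10 + 4·13 + 16)/6 = 78/6 = 13; σ²_A = ((16−10)/6)² = 1.000
te_B = (2 + 4·4 + 12)/6 = 30/6 = 5; σ²_B = ((12−2)/6)² = 2.778
te_C = (1 + 4·5 + 21)/6 = 42/6 = 7; σ²_C = ((21−1)/6)² = 11.111
te_D = (4 + 4·8 + 18)/6 = 54/6 = 9; σ²_D = ((18−4)/6)² = 5.444

Forward pass:
ES_A = 0; EF_A = 13
ES_B = 0; EF_B = 5
ES_C = 5; EF_C = 5+7 = 12
ES_D = max(EF_A=13, EF_C=12) = 13; EF_D = 13+9 = 22
Expected project duration μ = 22 hours. Critical path: A → D.

Variances on critical path: σ²_A=1.000, σ²_D=5.444.
Largest is σ²_D = 5.444.

D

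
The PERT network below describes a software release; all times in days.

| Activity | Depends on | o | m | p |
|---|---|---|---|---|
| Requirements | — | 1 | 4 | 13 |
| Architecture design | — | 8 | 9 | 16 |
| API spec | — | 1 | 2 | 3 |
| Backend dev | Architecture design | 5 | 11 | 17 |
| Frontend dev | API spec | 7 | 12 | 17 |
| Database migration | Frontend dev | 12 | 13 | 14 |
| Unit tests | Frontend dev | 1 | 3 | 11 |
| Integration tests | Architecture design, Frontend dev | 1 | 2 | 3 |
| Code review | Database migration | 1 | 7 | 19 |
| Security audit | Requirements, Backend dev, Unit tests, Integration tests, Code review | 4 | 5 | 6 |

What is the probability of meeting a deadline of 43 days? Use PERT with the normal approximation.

0.806

te_Requirements = (1 + 4·4 + 13)/6 = 30/6 = 5; σ²_Requirements = ((13−1)/6)² = 4.000
te_Architecture design = (8 + 4·9 + 16)/6 = 60/6 = 10; σ²_Architecture design = ((16−8)/6)² = 1.778
te_API spec = (1 + 4·2 + 3)/6 = 12/6 = 2; σ²_API spec = ((3−1)/6)² = 0.111
te_Backend dev = (5 + 4·11 + 17)/6 = 66/6 = 11; σ²_Backend dev = ((17−5)/6)² = 4.000
te_Frontend dev = (7 + 4·12 + 17)/6 = 72/6 = 12; σ²_Frontend dev = ((17−7)/6)² = 2.778
te_Database migration = (12 + 4·13 + 14)/6 = 78/6 = 13; σ²_Database migration = ((14−12)/6)² = 0.111
te_Unit tests = (1 + 4·3 + 11)/6 = 24/6 = 4; σ²_Unit tests = ((11−1)/6)² = 2.778
te_Integration tests = (1 + 4·2 + 3)/6 = 12/6 = 2; σ²_Integration tests = ((3−1)/6)² = 0.111
te_Code review = (1 + 4·7 + 19)/6 = 48/6 = 8; σ²_Code review = ((19−1)/6)² = 9.000
te_Security audit = (4 + 4·5 + 6)/6 = 30/6 = 5; σ²_Security audit = ((6−4)/6)² = 0.111

Forward pass:
ES_Requirements = 0; EF_Requirements = 5
ES_Architecture design = 0; EF_Architecture design = 10
ES_API spec = 0; EF_API spec = 2
ES_Backend dev = 10; EF_Backend dev = 10+11 = 21
ES_Frontend dev = 2; EF_Frontend dev = 2+12 = 14
ES_Database migration = 14; EF_Database migration = 14+13 = 27
ES_Unit tests = 14; EF_Unit tests = 14+4 = 18
ES_Integration tests = max(EF_Architecture design=10, EF_Frontend dev=14) = 14; EF_Integration tests = 14+2 = 16
ES_Code review = 27; EF_Code review = 27+8 = 35
ES_Security audit = max(EF_Requirements=5, EF_Backend dev=21, EF_Unit tests=18, EF_Integration tests=16, EF_Code review=35) = 35; EF_Security audit = 35+5 = 40
Expected project duration μ = 40 days. Critical path: API spec → Frontend dev → Database migration → Code review → Security audit.

Variance along critical path = 0.111 + 2.778 + 0.111 + 9.000 + 0.111 = 12.111; σ = √12.111 = 3.480 days.
Z = (43 − 40) / 3.480 = 0.862
P(T ≤ 43) = Φ(0.862) ≈ 0.806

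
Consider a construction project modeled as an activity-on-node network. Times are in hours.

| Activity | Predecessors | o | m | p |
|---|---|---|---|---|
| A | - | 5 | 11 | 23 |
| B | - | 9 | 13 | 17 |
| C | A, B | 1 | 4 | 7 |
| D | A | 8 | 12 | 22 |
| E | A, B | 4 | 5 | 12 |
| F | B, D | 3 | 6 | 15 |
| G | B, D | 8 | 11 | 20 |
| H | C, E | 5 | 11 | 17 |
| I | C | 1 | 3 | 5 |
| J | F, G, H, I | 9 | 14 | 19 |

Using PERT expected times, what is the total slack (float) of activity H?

7 hours

te_A = (5 + 4·11 + 23)/6 = 72/6 = 12
te_B = (9 + 4·13 + 17)/6 = 78/6 = 13
te_C = (1 + 4·4 + 7)/6 = 24/6 = 4
te_D = (8 + 4·12 + 22)/6 = 78/6 = 13
te_E = (4 + 4·5 + 12)/6 = 36/6 = 6
te_F = (3 + 4·6 + 15)/6 = 42/6 = 7
te_G = (8 + 4·11 + 20)/6 = 72/6 = 12
te_H = (5 + 4·11 + 17)/6 = 66/6 = 11
te_I = (1 + 4·3 + 5)/6 = 18/6 = 3
te_J = (9 + 4·14 + 19)/6 = 84/6 = 14

Forward pass:
ES_A = 0; EF_A = 12
ES_B = 0; EF_B = 13
ES_C = max(EF_A=12, EF_B=13) = 13; EF_C = 13+4 = 17
ES_D = 12; EF_D = 12+13 = 25
ES_E = max(EF_A=12, EF_B=13) = 13; EF_E = 13+6 = 19
ES_F = max(EF_B=13, EF_D=25) = 25; EF_F = 25+7 = 32
ES_G = max(EF_B=13, EF_D=25) = 25; EF_G = 25+12 = 37
ES_H = max(EF_C=17, EF_E=19) = 19; EF_H = 19+11 = 30
ES_I = 17; EF_I = 17+3 = 20
ES_J = max(EF_F=32, EF_G=37, EF_H=30, EF_I=20) = 37; EF_J = 37+14 = 51
Expected project duration μ = 51 hours. Critical path: A → D → G → J.

Backward pass:
LF_J = 51; LS_J = 51−14 = 37
LF_I = LS_J = 37; LS_I = 37−3 = 34
LF_H = LS_J = 37; LS_H = 37−11 = 26
LF_G = LS_J = 37; LS_G = 37−12 = 25
LF_F = LS_J = 37; LS_F = 37−7 = 30
LF_E = LS_H = 26; LS_E = 26−6 = 20
LF_D = min(LS_F=30, LS_G=25) = 25; LS_D = 25−13 = 12
LF_C = min(LS_H=26, LS_I=34) = 26; LS_C = 26−4 = 22
LF_B = min(LS_C=22, LS_E=20, LS_F=30, LS_G=25) = 20; LS_B = 20−13 = 7
LF_A = min(LS_C=22, LS_D=12, LS_E=20) = 12; LS_A = 12−12 = 0
Slack_H = LS_H − ES_H = 26 − 19 = 7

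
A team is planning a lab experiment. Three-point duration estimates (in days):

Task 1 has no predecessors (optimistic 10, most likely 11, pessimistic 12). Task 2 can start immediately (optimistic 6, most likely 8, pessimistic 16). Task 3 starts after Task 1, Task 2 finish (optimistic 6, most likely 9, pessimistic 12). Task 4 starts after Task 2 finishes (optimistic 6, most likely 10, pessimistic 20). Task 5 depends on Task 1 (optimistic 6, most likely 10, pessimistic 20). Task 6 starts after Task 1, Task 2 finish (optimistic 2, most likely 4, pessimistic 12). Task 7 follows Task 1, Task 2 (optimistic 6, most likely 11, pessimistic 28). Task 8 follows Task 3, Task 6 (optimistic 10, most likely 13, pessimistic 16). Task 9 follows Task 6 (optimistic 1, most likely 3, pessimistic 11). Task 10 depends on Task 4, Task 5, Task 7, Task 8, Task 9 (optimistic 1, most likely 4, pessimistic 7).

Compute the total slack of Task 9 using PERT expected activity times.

te_Task 1 = (10 + 4·11 + 12)/6 = 66/6 = 11
te_Task 2 = (6 + 4·8 + 16)/6 = 54/6 = 9
te_Task 3 = (6 + 4·9 + 12)/6 = 54/6 = 9
te_Task 4 = (6 + 4·10 + 20)/6 = 66/6 = 11
te_Task 5 = (6 + 4·10 + 20)/6 = 66/6 = 11
te_Task 6 = (2 + 4·4 + 12)/6 = 30/6 = 5
te_Task 7 = (6 + 4·11 + 28)/6 = 78/6 = 13
te_Task 8 = (10 + 4·13 + 16)/6 = 78/6 = 13
te_Task 9 = (1 + 4·3 + 11)/6 = 24/6 = 4
te_Task 10 = (1 + 4·4 + 7)/6 = 24/6 = 4

Forward pass:
ES_Task 1 = 0; EF_Task 1 = 11
ES_Task 2 = 0; EF_Task 2 = 9
ES_Task 3 = max(EF_Task 1=11, EF_Task 2=9) = 11; EF_Task 3 = 11+9 = 20
ES_Task 4 = 9; EF_Task 4 = 9+11 = 20
ES_Task 5 = 11; EF_Task 5 = 11+11 = 22
ES_Task 6 = max(EF_Task 1=11, EF_Task 2=9) = 11; EF_Task 6 = 11+5 = 16
ES_Task 7 = max(EF_Task 1=11, EF_Task 2=9) = 11; EF_Task 7 = 11+13 = 24
ES_Task 8 = max(EF_Task 3=20, EF_Task 6=16) = 20; EF_Task 8 = 20+13 = 33
ES_Task 9 = 16; EF_Task 9 = 16+4 = 20
ES_Task 10 = max(EF_Task 4=20, EF_Task 5=22, EF_Task 7=24, EF_Task 8=33, EF_Task 9=20) = 33; EF_Task 10 = 33+4 = 37
Expected project duration μ = 37 days. Critical path: Task 1 → Task 3 → Task 8 → Task 10.

Backward pass:
LF_Task 10 = 37; LS_Task 10 = 37−4 = 33
LF_Task 9 = LS_Task 10 = 33; LS_Task 9 = 33−4 = 29
LF_Task 8 = LS_Task 10 = 33; LS_Task 8 = 33−13 = 20
LF_Task 7 = LS_Task 10 = 33; LS_Task 7 = 33−13 = 20
LF_Task 6 = min(LS_Task 8=20, LS_Task 9=29) = 20; LS_Task 6 = 20−5 = 15
LF_Task 5 = LS_Task 10 = 33; LS_Task 5 = 33−11 = 22
LF_Task 4 = LS_Task 10 = 33; LS_Task 4 = 33−11 = 22
LF_Task 3 = LS_Task 8 = 20; LS_Task 3 = 20−9 = 11
LF_Task 2 = min(LS_Task 3=11, LS_Task 4=22, LS_Task 6=15, LS_Task 7=20) = 11; LS_Task 2 = 11−9 = 2
LF_Task 1 = min(LS_Task 3=11, LS_Task 5=22, LS_Task 6=15, LS_Task 7=20) = 11; LS_Task 1 = 11−11 = 0
Slack_Task 9 = LS_Task 9 − ES_Task 9 = 29 − 16 = 13

13 days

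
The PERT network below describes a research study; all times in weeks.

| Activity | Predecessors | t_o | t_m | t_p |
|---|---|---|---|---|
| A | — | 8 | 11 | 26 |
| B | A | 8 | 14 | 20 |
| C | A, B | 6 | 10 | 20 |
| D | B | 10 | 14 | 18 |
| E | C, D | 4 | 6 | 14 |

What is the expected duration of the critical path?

te_A = (8 + 4·11 + 26)/6 = 78/6 = 13
te_B = (8 + 4·14 + 20)/6 = 84/6 = 14
te_C = (6 + 4·10 + 20)/6 = 66/6 = 11
te_D = (10 + 4·14 + 18)/6 = 84/6 = 14
te_E = (4 + 4·6 + 14)/6 = 42/6 = 7

Forward pass:
ES_A = 0; EF_A = 13
ES_B = 13; EF_B = 13+14 = 27
ES_C = max(EF_A=13, EF_B=27) = 27; EF_C = 27+11 = 38
ES_D = 27; EF_D = 27+14 = 41
ES_E = max(EF_C=38, EF_D=41) = 41; EF_E = 41+7 = 48
Expected project duration μ = 48 weeks. Critical path: A → B → D → E.

48 weeks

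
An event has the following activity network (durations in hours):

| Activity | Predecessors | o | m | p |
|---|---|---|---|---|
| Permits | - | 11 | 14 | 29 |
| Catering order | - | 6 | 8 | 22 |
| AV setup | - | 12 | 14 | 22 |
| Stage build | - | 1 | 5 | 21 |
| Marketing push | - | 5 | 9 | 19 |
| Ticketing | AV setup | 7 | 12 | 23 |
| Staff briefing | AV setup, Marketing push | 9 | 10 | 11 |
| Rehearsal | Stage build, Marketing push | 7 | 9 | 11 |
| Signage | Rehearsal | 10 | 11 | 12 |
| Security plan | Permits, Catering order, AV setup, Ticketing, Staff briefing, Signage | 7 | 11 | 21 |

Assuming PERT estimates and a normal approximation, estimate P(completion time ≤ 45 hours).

te_Permits = (11 + 4·14 + 29)/6 = 96/6 = 16; σ²_Permits = ((29−11)/6)² = 9.000
te_Catering order = (6 + 4·8 + 22)/6 = 60/6 = 10; σ²_Catering order = ((22−6)/6)² = 7.111
te_AV setup = (12 + 4·14 + 22)/6 = 90/6 = 15; σ²_AV setup = ((22−12)/6)² = 2.778
te_Stage build = (1 + 4·5 + 21)/6 = 42/6 = 7; σ²_Stage build = ((21−1)/6)² = 11.111
te_Marketing push = (5 + 4·9 + 19)/6 = 60/6 = 10; σ²_Marketing push = ((19−5)/6)² = 5.444
te_Ticketing = (7 + 4·12 + 23)/6 = 78/6 = 13; σ²_Ticketing = ((23−7)/6)² = 7.111
te_Staff briefing = (9 + 4·10 + 11)/6 = 60/6 = 10; σ²_Staff briefing = ((11−9)/6)² = 0.111
te_Rehearsal = (7 + 4·9 + 11)/6 = 54/6 = 9; σ²_Rehearsal = ((11−7)/6)² = 0.444
te_Signage = (10 + 4·11 + 12)/6 = 66/6 = 11; σ²_Signage = ((12−10)/6)² = 0.111
te_Security plan = (7 + 4·11 + 21)/6 = 72/6 = 12; σ²_Security plan = ((21−7)/6)² = 5.444

Forward pass:
ES_Permits = 0; EF_Permits = 16
ES_Catering order = 0; EF_Catering order = 10
ES_AV setup = 0; EF_AV setup = 15
ES_Stage build = 0; EF_Stage build = 7
ES_Marketing push = 0; EF_Marketing push = 10
ES_Ticketing = 15; EF_Ticketing = 15+13 = 28
ES_Staff briefing = max(EF_AV setup=15, EF_Marketing push=10) = 15; EF_Staff briefing = 15+10 = 25
ES_Rehearsal = max(EF_Stage build=7, EF_Marketing push=10) = 10; EF_Rehearsal = 10+9 = 19
ES_Signage = 19; EF_Signage = 19+11 = 30
ES_Security plan = max(EF_Permits=16, EF_Catering order=10, EF_AV setup=15, EF_Ticketing=28, EF_Staff briefing=25, EF_Signage=30) = 30; EF_Security plan = 30+12 = 42
Expected project duration μ = 42 hours. Critical path: Marketing push → Rehearsal → Signage → Security plan.

Variance along critical path = 5.444 + 0.444 + 0.111 + 5.444 = 11.444; σ = √11.444 = 3.383 hours.
Z = (45 − 42) / 3.383 = 0.887
P(T ≤ 45) = Φ(0.887) ≈ 0.812

0.812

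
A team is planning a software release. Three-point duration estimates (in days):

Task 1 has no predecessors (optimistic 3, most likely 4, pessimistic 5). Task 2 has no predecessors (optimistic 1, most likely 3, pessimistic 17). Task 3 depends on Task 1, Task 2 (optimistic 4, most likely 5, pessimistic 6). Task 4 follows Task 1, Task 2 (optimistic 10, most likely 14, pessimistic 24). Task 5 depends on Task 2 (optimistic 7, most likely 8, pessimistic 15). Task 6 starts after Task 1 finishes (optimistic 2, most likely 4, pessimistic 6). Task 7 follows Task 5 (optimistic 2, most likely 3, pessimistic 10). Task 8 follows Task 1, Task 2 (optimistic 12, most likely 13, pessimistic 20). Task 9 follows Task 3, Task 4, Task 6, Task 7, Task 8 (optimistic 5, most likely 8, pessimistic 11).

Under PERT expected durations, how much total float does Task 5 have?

te_Task 1 = (3 + 4·4 + 5)/6 = 24/6 = 4
te_Task 2 = (1 + 4·3 + 17)/6 = 30/6 = 5
te_Task 3 = (4 + 4·5 + 6)/6 = 30/6 = 5
te_Task 4 = (10 + 4·14 + 24)/6 = 90/6 = 15
te_Task 5 = (7 + 4·8 + 15)/6 = 54/6 = 9
te_Task 6 = (2 + 4·4 + 6)/6 = 24/6 = 4
te_Task 7 = (2 + 4·3 + 10)/6 = 24/6 = 4
te_Task 8 = (12 + 4·13 + 20)/6 = 84/6 = 14
te_Task 9 = (5 + 4·8 + 11)/6 = 48/6 = 8

Forward pass:
ES_Task 1 = 0; EF_Task 1 = 4
ES_Task 2 = 0; EF_Task 2 = 5
ES_Task 3 = max(EF_Task 1=4, EF_Task 2=5) = 5; EF_Task 3 = 5+5 = 10
ES_Task 4 = max(EF_Task 1=4, EF_Task 2=5) = 5; EF_Task 4 = 5+15 = 20
ES_Task 5 = 5; EF_Task 5 = 5+9 = 14
ES_Task 6 = 4; EF_Task 6 = 4+4 = 8
ES_Task 7 = 14; EF_Task 7 = 14+4 = 18
ES_Task 8 = max(EF_Task 1=4, EF_Task 2=5) = 5; EF_Task 8 = 5+14 = 19
ES_Task 9 = max(EF_Task 3=10, EF_Task 4=20, EF_Task 6=8, EF_Task 7=18, EF_Task 8=19) = 20; EF_Task 9 = 20+8 = 28
Expected project duration μ = 28 days. Critical path: Task 2 → Task 4 → Task 9.

Backward pass:
LF_Task 9 = 28; LS_Task 9 = 28−8 = 20
LF_Task 8 = LS_Task 9 = 20; LS_Task 8 = 20−14 = 6
LF_Task 7 = LS_Task 9 = 20; LS_Task 7 = 20−4 = 16
LF_Task 6 = LS_Task 9 = 20; LS_Task 6 = 20−4 = 16
LF_Task 5 = LS_Task 7 = 16; LS_Task 5 = 16−9 = 7
LF_Task 4 = LS_Task 9 = 20; LS_Task 4 = 20−15 = 5
LF_Task 3 = LS_Task 9 = 20; LS_Task 3 = 20−5 = 15
LF_Task 2 = min(LS_Task 3=15, LS_Task 4=5, LS_Task 5=7, LS_Task 8=6) = 5; LS_Task 2 = 5−5 = 0
LF_Task 1 = min(LS_Task 3=15, LS_Task 4=5, LS_Task 6=16, LS_Task 8=6) = 5; LS_Task 1 = 5−4 = 1
Slack_Task 5 = LS_Task 5 − ES_Task 5 = 7 − 5 = 2

2 days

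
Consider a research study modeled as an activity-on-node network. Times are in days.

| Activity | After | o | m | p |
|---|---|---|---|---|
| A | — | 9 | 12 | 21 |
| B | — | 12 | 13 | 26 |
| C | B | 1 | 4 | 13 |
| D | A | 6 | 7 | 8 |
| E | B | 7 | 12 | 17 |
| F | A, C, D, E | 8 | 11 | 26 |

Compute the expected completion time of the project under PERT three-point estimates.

40 days

te_A = (9 + 4·12 + 21)/6 = 78/6 = 13
te_B = (12 + 4·13 + 26)/6 = 90/6 = 15
te_C = (1 + 4·4 + 13)/6 = 30/6 = 5
te_D = (6 + 4·7 + 8)/6 = 42/6 = 7
te_E = (7 + 4·12 + 17)/6 = 72/6 = 12
te_F = (8 + 4·11 + 26)/6 = 78/6 = 13

Forward pass:
ES_A = 0; EF_A = 13
ES_B = 0; EF_B = 15
ES_C = 15; EF_C = 15+5 = 20
ES_D = 13; EF_D = 13+7 = 20
ES_E = 15; EF_E = 15+12 = 27
ES_F = max(EF_A=13, EF_C=20, EF_D=20, EF_E=27) = 27; EF_F = 27+13 = 40
Expected project duration μ = 40 days. Critical path: B → E → F.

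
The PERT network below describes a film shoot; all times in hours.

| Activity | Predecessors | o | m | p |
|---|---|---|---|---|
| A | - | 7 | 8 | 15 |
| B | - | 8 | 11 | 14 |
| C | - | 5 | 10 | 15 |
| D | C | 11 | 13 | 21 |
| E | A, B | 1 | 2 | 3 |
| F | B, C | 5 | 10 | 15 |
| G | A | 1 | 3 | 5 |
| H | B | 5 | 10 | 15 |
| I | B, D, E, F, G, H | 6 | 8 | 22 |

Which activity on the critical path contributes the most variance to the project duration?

te_A = (7 + 4·8 + 15)/6 = 54/6 = 9; σ²_A = ((15−7)/6)² = 1.778
te_B = (8 + 4·11 + 14)/6 = 66/6 = 11; σ²_B = ((14−8)/6)² = 1.000
te_C = (5 + 4·10 + 15)/6 = 60/6 = 10; σ²_C = ((15−5)/6)² = 2.778
te_D = (11 + 4·13 + 21)/6 = 84/6 = 14; σ²_D = ((21−11)/6)² = 2.778
te_E = (1 + 4·2 + 3)/6 = 12/6 = 2; σ²_E = ((3−1)/6)² = 0.111
te_F = (5 + 4·10 + 15)/6 = 60/6 = 10; σ²_F = ((15−5)/6)² = 2.778
te_G = (1 + 4·3 + 5)/6 = 18/6 = 3; σ²_G = ((5−1)/6)² = 0.444
te_H = (5 + 4·10 + 15)/6 = 60/6 = 10; σ²_H = ((15−5)/6)² = 2.778
te_I = (6 + 4·8 + 22)/6 = 60/6 = 10; σ²_I = ((22−6)/6)² = 7.111

Forward pass:
ES_A = 0; EF_A = 9
ES_B = 0; EF_B = 11
ES_C = 0; EF_C = 10
ES_D = 10; EF_D = 10+14 = 24
ES_E = max(EF_A=9, EF_B=11) = 11; EF_E = 11+2 = 13
ES_F = max(EF_B=11, EF_C=10) = 11; EF_F = 11+10 = 21
ES_G = 9; EF_G = 9+3 = 12
ES_H = 11; EF_H = 11+10 = 21
ES_I = max(EF_B=11, EF_D=24, EF_E=13, EF_F=21, EF_G=12, EF_H=21) = 24; EF_I = 24+10 = 34
Expected project duration μ = 34 hours. Critical path: C → D → I.

Variances on critical path: σ²_C=2.778, σ²_D=2.778, σ²_I=7.111.
Largest is σ²_I = 7.111.

I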